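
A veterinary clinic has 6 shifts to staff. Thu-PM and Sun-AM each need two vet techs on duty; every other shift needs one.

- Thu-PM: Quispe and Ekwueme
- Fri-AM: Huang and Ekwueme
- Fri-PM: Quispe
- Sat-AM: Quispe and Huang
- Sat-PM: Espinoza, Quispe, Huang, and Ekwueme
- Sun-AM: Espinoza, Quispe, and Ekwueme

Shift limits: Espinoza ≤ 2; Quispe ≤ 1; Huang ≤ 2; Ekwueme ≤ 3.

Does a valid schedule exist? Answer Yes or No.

No

Total capacity is 8 and 8 slots are needed, so capacity alone doesn't rule it out.
Shifts {Thu-PM, Fri-PM} need 3 worker-slots in total, but the vet techs available for any of those shifts (Quispe and Ekwueme) can supply at most 2 among them. So no valid schedule exists.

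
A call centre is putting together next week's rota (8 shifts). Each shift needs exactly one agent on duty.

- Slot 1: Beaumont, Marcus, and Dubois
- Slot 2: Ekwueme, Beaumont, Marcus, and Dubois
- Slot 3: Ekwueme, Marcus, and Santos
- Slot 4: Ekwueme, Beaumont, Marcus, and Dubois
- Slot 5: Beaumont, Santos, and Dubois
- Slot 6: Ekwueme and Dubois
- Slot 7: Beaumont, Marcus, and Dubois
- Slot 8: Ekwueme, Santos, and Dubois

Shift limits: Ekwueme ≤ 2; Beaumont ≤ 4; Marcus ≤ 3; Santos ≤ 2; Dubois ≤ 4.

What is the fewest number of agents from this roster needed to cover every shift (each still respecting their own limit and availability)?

3

8 slots to fill and no one can take more than 4, so at least ⌈8/4⌉ = 2 agents are needed.
No set of 2 agents can cover every shift (each such set leaves at least one shift with no one available or exceeds a cap).
Ekwueme, Beaumont, and Marcus alone can cover everything: Slot 1→Beaumont, Slot 2→Beaumont, Slot 3→Marcus, Slot 4→Marcus, Slot 5→Beaumont, Slot 6→Ekwueme, Slot 7→Beaumont, Slot 8→Ekwueme.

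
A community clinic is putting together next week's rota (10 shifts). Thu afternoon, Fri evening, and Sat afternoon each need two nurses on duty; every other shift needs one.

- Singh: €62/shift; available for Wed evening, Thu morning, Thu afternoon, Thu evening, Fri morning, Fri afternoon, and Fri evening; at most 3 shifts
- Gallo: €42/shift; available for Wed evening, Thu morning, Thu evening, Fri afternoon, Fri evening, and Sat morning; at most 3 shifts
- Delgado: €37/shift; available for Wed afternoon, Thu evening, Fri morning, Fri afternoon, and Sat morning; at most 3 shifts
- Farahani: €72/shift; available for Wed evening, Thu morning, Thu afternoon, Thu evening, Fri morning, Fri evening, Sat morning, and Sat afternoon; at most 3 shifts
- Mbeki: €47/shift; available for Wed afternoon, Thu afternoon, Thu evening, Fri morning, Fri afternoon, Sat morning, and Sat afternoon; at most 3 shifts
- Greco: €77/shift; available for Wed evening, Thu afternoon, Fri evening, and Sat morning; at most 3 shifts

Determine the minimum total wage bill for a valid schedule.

€636

Sat afternoon can only be covered by Farahani and Mbeki, so that assignment is forced.
Picking the cheapest available nurse for each shift independently would cost €601, but that ignores the shift limits.
An optimal schedule: Wed afternoon→Delgado, Wed evening→Gallo, Thu morning→Gallo, Thu afternoon→Mbeki+Singh, Thu evening→Singh, Fri morning→Delgado, Fri afternoon→Delgado, Fri evening→Gallo+Singh, Sat morning→Mbeki, Sat afternoon→Mbeki+Farahani.
Total: 37 + 42 + 42 + 47 + 62 + 62 + 37 + 37 + 42 + 62 + 47 + 47 + 72 = €636.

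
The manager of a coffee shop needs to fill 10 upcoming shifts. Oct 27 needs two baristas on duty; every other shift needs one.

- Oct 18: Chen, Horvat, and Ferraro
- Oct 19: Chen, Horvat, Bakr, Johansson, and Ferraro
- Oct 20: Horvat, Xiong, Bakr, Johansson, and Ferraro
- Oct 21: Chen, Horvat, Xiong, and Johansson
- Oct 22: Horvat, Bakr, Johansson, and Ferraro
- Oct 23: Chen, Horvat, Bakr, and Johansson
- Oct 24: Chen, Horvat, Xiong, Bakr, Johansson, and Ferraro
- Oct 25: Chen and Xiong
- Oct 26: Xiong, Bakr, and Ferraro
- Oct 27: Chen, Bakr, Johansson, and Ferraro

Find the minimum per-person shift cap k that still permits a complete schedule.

2

With 6 baristas and 11 worker-slots to fill, someone must work at least ⌈11/6⌉ = 2 shifts, so k ≥ 2.
k = 2 works: Oct 18→Chen, Oct 19→Bakr, Oct 20→Xiong, Oct 21→Horvat, Oct 22→Horvat, Oct 23→Bakr, Oct 24→Johansson, Oct 25→Chen, Oct 26→Xiong, Oct 27→Johansson+Ferraro.
Loads: Chen 2, Horvat 2, Xiong 2, Bakr 2, Johansson 2, Ferraro 1 — all ≤ 2.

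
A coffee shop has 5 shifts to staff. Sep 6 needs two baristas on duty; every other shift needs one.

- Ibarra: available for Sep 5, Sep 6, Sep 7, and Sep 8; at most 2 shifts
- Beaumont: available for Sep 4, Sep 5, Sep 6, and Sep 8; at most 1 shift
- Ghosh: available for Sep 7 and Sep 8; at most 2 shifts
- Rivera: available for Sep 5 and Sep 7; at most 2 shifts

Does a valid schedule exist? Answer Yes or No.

Total capacity is 7 and 6 slots are needed, so capacity alone doesn't rule it out.
Shifts {Sep 4, Sep 6} need 3 worker-slots in total, but the baristas available for any of those shifts (Ibarra and Beaumont) can supply at most 2 among them. So no valid schedule exists.

No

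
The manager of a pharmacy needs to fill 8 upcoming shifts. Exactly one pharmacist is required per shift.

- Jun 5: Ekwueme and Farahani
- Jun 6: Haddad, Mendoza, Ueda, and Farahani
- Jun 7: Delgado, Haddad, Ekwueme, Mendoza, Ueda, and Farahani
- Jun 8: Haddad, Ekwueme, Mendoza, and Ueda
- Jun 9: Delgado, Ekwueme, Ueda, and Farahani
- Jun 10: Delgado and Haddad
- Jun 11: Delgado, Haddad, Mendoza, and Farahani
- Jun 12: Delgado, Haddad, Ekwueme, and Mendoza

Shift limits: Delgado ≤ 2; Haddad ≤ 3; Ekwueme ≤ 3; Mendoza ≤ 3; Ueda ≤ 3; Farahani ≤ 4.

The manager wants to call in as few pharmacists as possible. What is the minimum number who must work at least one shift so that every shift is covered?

3

8 slots to fill and no one can take more than 4, so at least ⌈8/4⌉ = 2 pharmacists are needed.
Any 2 pharmacists together have capacity at most 4+3 = 7 < 8 slots, so 2 can never suffice.
Delgado, Haddad, and Ekwueme alone can cover everything: Jun 5→Ekwueme, Jun 6→Haddad, Jun 7→Ekwueme, Jun 8→Haddad, Jun 9→Delgado, Jun 10→Delgado, Jun 11→Haddad, Jun 12→Ekwueme.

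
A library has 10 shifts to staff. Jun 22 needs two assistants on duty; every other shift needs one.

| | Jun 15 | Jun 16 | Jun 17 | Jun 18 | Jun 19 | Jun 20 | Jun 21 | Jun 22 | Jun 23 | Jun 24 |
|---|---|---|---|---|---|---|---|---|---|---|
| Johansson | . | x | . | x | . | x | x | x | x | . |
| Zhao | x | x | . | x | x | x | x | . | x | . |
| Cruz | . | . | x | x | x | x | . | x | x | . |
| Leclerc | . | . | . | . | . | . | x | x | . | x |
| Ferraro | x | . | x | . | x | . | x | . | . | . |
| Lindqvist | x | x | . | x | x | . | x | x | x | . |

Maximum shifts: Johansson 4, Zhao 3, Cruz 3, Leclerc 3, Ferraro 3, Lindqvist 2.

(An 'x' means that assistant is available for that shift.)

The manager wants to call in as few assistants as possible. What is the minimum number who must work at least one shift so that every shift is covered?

4

11 slots to fill and no one can take more than 4, so at least ⌈11/4⌉ = 3 assistants are needed.
Any 3 assistants together have capacity at most 4+3+3 = 10 < 11 slots, so 3 can never suffice.
Johansson, Zhao, Cruz, and Leclerc alone can cover everything: Jun 15→Zhao, Jun 16→Johansson, Jun 17→Cruz, Jun 18→Johansson, Jun 19→Zhao, Jun 20→Johansson, Jun 21→Johansson, Jun 22→Cruz+Leclerc, Jun 23→Zhao, Jun 24→Leclerc.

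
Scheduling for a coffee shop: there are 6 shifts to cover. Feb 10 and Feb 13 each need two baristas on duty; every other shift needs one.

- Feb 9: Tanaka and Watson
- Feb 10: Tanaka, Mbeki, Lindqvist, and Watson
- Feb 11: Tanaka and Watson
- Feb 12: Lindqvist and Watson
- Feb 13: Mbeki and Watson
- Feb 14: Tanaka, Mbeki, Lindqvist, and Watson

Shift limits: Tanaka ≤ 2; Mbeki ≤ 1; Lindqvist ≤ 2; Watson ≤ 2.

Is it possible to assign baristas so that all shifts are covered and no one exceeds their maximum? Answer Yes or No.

No

Total capacity is 2+1+2+2 = 7 but 8 worker-slots are needed — infeasible.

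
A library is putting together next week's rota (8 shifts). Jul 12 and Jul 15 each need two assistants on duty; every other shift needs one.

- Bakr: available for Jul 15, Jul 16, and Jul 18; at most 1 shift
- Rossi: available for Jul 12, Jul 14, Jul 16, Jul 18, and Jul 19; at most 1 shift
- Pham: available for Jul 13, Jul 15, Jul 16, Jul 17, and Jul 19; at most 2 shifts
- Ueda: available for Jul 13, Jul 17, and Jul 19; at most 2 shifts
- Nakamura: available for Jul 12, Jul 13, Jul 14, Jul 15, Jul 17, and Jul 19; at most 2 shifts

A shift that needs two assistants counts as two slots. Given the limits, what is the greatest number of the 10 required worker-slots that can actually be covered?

Total capacity across all assistants is 1+1+2+2+2 = 8, and 10 slots are needed, so at most 8 can be filled.
An assignment achieving 8: Jul 12→Rossi+Nakamura, Jul 13→Pham, Jul 14→Nakamura, Jul 15→Pham, Jul 17→Ueda, Jul 18→Bakr, Jul 19→Ueda.
Loads: Bakr 1/1, Rossi 1/1, Pham 2/2, Ueda 2/2, Nakamura 2/2.

8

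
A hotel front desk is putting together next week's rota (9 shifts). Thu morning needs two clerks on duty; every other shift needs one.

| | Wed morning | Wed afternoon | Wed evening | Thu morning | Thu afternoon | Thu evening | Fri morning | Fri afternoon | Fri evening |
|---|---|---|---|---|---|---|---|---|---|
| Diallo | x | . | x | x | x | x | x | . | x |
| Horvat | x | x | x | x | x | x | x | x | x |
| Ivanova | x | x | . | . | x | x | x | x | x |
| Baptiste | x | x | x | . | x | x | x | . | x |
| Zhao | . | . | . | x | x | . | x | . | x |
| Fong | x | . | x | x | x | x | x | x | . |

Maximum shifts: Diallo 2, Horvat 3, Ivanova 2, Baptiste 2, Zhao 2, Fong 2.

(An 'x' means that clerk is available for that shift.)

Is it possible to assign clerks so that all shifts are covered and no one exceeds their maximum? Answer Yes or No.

Yes

One valid schedule: Wed morning→Diallo, Wed afternoon→Horvat, Wed evening→Diallo, Thu morning→Zhao+Fong, Thu afternoon→Ivanova, Thu evening→Horvat, Fri morning→Baptiste, Fri afternoon→Horvat, Fri evening→Ivanova.
Loads: Diallo 2/2, Horvat 3/3, Ivanova 2/2, Baptiste 1/2, Zhao 1/2, Fong 1/2 — all within limits.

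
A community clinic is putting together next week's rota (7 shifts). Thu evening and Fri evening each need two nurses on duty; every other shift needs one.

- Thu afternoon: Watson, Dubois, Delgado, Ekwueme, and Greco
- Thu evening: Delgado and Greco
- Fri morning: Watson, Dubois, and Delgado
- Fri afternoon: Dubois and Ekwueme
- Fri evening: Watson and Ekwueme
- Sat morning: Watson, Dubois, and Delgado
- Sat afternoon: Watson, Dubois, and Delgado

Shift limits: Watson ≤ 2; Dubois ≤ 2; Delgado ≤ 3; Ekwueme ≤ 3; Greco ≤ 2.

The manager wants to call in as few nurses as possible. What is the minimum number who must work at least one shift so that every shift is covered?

9 slots to fill and no one can take more than 3, so at least ⌈9/3⌉ = 3 nurses are needed.
Any 3 nurses together have capacity at most 3+3+2 = 8 < 9 slots, so 3 can never suffice.
Watson, Delgado, Ekwueme, and Greco alone can cover everything: Thu afternoon→Ekwueme, Thu evening→Delgado+Greco, Fri morning→Watson, Fri afternoon→Ekwueme, Fri evening→Watson+Ekwueme, Sat morning→Delgado, Sat afternoon→Delgado.

4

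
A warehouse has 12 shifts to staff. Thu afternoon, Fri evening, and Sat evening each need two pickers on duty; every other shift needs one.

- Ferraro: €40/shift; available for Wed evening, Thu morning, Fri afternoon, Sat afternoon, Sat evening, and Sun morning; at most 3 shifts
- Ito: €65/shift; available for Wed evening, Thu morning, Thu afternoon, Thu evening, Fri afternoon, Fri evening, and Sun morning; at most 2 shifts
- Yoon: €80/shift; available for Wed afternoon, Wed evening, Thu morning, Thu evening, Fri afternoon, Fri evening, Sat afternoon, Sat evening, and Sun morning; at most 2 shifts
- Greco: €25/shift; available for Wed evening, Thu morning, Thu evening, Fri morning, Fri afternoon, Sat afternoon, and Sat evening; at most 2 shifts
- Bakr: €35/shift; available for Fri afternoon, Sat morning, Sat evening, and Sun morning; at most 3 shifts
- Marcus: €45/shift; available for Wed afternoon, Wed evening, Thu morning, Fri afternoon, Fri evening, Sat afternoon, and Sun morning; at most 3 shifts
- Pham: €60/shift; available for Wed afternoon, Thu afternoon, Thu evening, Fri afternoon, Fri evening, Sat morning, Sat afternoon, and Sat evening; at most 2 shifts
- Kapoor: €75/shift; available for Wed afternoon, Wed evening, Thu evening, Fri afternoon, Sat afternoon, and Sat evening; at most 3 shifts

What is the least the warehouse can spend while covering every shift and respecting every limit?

Thu afternoon can only be covered by Ito and Pham, so that assignment is forced.
Fri morning can only be covered by Greco, so that assignment is forced.
Picking the cheapest available picker for each shift independently would cost €555, but that ignores the shift limits.
An optimal schedule: Wed afternoon→Marcus, Wed evening→Ferraro, Thu morning→Greco, Thu afternoon→Pham+Ito, Thu evening→Pham, Fri morning→Greco, Fri afternoon→Marcus, Fri evening→Marcus+Ito, Sat morning→Bakr, Sat afternoon→Ferraro, Sat evening→Bakr+Ferraro, Sun morning→Bakr.
Total: 45 + 40 + 25 + 60 + 65 + 60 + 25 + 45 + 45 + 65 + 35 + 40 + 35 + 40 + 35 = €660.

€660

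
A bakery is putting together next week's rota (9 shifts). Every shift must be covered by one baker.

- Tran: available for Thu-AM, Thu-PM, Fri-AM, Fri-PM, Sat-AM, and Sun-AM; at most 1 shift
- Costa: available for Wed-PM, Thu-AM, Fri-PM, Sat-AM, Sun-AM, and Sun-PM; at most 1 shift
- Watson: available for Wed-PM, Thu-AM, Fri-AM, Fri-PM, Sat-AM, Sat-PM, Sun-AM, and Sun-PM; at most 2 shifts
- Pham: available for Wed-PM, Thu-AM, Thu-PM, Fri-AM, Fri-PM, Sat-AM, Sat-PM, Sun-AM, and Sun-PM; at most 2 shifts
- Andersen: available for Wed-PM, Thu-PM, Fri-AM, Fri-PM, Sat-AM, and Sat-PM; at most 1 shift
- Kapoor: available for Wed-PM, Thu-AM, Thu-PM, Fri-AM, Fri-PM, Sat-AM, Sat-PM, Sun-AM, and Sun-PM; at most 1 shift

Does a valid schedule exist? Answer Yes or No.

Total capacity is 1+1+2+2+1+1 = 8 but 9 worker-slots are needed — infeasible.

No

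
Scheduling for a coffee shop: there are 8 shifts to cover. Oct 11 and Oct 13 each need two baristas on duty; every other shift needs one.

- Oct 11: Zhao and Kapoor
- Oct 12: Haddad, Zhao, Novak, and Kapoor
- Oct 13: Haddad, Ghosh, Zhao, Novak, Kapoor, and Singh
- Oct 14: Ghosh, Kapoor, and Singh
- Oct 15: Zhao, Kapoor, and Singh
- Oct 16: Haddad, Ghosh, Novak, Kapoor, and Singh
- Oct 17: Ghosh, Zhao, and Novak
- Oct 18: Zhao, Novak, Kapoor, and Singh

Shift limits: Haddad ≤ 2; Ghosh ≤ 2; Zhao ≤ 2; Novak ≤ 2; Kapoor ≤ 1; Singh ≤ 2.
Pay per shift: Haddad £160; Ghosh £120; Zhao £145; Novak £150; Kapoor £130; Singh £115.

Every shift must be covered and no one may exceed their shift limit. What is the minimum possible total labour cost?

Oct 11 can only be covered by Zhao and Kapoor, so that assignment is forced.
Picking the cheapest available barista for each shift independently would cost £1220, but that ignores the shift limits.
An optimal schedule: Oct 11→Kapoor+Zhao, Oct 12→Zhao, Oct 13→Novak+Haddad, Oct 14→Singh, Oct 15→Singh, Oct 16→Ghosh, Oct 17→Ghosh, Oct 18→Novak.
Total: 130 + 145 + 145 + 150 + 160 + 115 + 115 + 120 + 120 + 150 = £1350.

£1350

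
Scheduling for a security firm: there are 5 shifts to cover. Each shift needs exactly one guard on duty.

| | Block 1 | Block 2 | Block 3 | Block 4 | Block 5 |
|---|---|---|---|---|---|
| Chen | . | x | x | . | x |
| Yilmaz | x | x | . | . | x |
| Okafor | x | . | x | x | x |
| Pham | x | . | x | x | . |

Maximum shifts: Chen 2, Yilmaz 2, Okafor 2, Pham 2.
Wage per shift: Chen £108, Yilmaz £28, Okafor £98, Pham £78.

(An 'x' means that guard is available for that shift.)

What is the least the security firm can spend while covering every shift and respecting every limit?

£310

Picking the cheapest available guard for each shift independently would cost £240, but that ignores the shift limits.
An optimal schedule: Block 1→Yilmaz, Block 2→Yilmaz, Block 3→Pham, Block 4→Pham, Block 5→Okafor.
Total: 28 + 28 + 78 + 78 + 98 = £310.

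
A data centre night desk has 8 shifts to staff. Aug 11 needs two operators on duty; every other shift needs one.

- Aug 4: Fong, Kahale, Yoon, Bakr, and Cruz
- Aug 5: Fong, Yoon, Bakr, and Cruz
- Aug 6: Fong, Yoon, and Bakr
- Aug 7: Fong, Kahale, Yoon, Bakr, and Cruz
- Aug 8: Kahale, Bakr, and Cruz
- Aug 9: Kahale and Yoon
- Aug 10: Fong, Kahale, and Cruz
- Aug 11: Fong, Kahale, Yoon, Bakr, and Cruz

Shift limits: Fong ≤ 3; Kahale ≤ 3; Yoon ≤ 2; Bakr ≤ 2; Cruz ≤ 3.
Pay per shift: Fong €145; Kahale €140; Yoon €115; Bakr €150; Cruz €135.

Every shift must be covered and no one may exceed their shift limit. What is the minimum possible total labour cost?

Picking the cheapest available operator for each shift independently would cost €1095, but that ignores the shift limits.
An optimal schedule: Aug 4→Kahale, Aug 5→Cruz, Aug 6→Yoon, Aug 7→Kahale, Aug 8→Cruz, Aug 9→Yoon, Aug 10→Cruz, Aug 11→Kahale+Fong.
Total: 140 + 135 + 115 + 140 + 135 + 115 + 135 + 140 + 145 = €1200.

€1200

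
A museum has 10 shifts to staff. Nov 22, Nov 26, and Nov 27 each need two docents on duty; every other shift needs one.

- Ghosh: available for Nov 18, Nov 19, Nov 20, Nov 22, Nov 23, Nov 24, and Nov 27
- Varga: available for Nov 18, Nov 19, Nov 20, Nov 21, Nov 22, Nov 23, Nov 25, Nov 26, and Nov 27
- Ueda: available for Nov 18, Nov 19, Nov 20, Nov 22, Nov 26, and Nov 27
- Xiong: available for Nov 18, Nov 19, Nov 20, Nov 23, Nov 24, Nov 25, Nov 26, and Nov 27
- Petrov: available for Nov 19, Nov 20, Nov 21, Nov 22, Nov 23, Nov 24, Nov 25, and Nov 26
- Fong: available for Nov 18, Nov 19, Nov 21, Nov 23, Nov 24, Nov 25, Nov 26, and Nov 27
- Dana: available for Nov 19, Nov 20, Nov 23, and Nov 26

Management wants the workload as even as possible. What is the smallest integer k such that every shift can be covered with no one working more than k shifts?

With 7 docents and 13 worker-slots to fill, someone must work at least ⌈13/7⌉ = 2 shifts, so k ≥ 2.
k = 2 works: Nov 18→Ghosh, Nov 19→Petrov, Nov 20→Ueda, Nov 21→Varga, Nov 22→Ueda+Petrov, Nov 23→Xiong, Nov 24→Ghosh, Nov 25→Varga, Nov 26→Fong+Dana, Nov 27→Xiong+Fong.
Loads: Ghosh 2, Varga 2, Ueda 2, Xiong 2, Petrov 2, Fong 2, Dana 1 — all ≤ 2.

2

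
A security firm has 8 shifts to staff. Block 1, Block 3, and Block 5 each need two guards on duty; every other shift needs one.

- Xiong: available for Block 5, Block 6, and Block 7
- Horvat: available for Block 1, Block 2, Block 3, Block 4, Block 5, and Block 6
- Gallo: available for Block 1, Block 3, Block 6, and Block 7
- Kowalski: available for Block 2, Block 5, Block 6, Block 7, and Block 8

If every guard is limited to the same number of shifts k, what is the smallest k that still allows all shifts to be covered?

With 4 guards and 11 worker-slots to fill, someone must work at least ⌈11/4⌉ = 3 shifts, so k ≥ 3.
k = 3 works: Block 1→Horvat+Gallo, Block 2→Kowalski, Block 3→Horvat+Gallo, Block 4→Horvat, Block 5→Xiong+Kowalski, Block 6→Xiong, Block 7→Xiong, Block 8→Kowalski.
Loads: Xiong 3, Horvat 3, Gallo 2, Kowalski 3 — all ≤ 3.

3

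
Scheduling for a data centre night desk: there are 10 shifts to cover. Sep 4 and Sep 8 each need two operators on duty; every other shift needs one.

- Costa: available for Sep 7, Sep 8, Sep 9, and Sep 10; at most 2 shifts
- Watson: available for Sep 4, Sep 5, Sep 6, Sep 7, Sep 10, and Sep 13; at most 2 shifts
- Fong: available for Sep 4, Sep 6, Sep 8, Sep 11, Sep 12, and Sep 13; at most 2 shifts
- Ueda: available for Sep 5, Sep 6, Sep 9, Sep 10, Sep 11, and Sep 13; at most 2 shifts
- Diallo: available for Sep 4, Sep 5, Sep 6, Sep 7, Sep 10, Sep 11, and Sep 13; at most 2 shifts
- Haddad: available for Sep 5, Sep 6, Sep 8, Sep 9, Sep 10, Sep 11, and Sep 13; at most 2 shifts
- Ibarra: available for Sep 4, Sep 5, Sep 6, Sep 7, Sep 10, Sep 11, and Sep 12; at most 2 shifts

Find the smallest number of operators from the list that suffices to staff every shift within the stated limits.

6

12 slots to fill and no one can take more than 2, so at least ⌈12/2⌉ = 6 operators are needed.
Costa, Watson, Fong, Ueda, Diallo, and Haddad alone can cover everything: Sep 4→Watson+Fong, Sep 5→Watson, Sep 6→Diallo, Sep 7→Costa, Sep 8→Costa+Haddad, Sep 9→Ueda, Sep 10→Diallo, Sep 11→Ueda, Sep 12→Fong, Sep 13→Haddad.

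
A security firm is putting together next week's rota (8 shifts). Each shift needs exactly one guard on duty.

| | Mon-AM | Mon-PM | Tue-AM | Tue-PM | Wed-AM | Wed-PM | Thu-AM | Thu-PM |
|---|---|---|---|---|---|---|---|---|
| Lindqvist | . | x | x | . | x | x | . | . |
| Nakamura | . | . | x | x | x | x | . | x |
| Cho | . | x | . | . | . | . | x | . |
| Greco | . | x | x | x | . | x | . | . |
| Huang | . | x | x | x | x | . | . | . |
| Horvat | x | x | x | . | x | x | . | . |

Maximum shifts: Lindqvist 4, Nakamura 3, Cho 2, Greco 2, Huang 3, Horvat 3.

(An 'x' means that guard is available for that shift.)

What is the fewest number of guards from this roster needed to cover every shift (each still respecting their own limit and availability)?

3

8 slots to fill and no one can take more than 4, so at least ⌈8/4⌉ = 2 guards are needed.
Any 2 guards together have capacity at most 4+3 = 7 < 8 slots, so 2 can never suffice.
Nakamura, Cho, and Horvat alone can cover everything: Mon-AM→Horvat, Mon-PM→Cho, Tue-AM→Nakamura, Tue-PM→Nakamura, Wed-AM→Horvat, Wed-PM→Horvat, Thu-AM→Cho, Thu-PM→Nakamura.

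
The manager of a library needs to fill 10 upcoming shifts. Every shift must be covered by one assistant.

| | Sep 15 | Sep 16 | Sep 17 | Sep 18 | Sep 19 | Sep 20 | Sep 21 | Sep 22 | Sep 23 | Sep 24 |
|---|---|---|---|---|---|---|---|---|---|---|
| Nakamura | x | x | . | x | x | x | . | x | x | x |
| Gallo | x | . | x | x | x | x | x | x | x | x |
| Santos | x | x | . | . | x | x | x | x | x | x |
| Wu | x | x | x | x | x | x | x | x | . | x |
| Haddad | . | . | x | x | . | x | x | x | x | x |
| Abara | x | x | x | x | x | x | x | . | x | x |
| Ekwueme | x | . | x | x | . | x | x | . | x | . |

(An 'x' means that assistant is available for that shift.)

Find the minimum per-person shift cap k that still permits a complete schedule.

With 7 assistants and 10 worker-slots to fill, someone must work at least ⌈10/7⌉ = 2 shifts, so k ≥ 2.
k = 2 works: Sep 15→Santos, Sep 16→Nakamura, Sep 17→Gallo, Sep 18→Wu, Sep 19→Nakamura, Sep 20→Haddad, Sep 21→Santos, Sep 22→Gallo, Sep 23→Haddad, Sep 24→Wu.
Loads: Nakamura 2, Gallo 2, Santos 2, Wu 2, Haddad 2, Abara 0, Ekwueme 0 — all ≤ 2.

2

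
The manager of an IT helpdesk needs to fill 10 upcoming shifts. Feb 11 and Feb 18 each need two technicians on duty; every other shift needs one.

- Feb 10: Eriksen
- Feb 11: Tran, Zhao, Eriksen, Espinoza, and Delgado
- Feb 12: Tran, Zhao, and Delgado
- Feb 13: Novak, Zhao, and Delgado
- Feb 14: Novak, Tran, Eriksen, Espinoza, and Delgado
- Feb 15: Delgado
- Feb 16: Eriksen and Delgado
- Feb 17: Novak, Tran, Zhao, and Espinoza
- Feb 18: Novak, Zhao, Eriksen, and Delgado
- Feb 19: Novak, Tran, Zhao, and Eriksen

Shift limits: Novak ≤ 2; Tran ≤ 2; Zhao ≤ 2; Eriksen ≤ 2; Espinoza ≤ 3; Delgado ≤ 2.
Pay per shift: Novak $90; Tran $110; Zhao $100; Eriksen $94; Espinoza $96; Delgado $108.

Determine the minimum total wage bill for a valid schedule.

Feb 10 can only be covered by Eriksen, so that assignment is forced.
Feb 15 can only be covered by Delgado, so that assignment is forced.
Picking the cheapest available technician for each shift independently would cost $1130, but that ignores the shift limits.
An optimal schedule: Feb 10→Eriksen, Feb 11→Espinoza+Tran, Feb 12→Zhao, Feb 13→Novak, Feb 14→Espinoza, Feb 15→Delgado, Feb 16→Eriksen, Feb 17→Espinoza, Feb 18→Zhao+Delgado, Feb 19→Novak.
Total: 94 + 96 + 110 + 100 + 90 + 96 + 108 + 94 + 96 + 100 + 108 + 90 = $1182.

$1182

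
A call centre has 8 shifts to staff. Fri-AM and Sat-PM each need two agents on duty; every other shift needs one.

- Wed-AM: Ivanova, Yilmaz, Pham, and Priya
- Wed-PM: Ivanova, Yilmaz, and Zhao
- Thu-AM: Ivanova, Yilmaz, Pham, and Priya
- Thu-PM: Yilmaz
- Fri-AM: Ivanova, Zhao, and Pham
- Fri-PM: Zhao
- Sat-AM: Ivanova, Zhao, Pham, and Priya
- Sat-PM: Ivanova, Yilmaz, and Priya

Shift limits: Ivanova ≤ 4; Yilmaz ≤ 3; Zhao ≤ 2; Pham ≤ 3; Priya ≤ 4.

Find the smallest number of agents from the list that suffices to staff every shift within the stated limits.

10 slots to fill and no one can take more than 4, so at least ⌈10/4⌉ = 3 agents are needed.
No set of 3 agents can cover every shift (each such set leaves at least one shift with no one available or exceeds a cap).
Ivanova, Yilmaz, Zhao, and Pham alone can cover everything: Wed-AM→Ivanova, Wed-PM→Ivanova, Thu-AM→Ivanova, Thu-PM→Yilmaz, Fri-AM→Zhao+Pham, Fri-PM→Zhao, Sat-AM→Pham, Sat-PM→Ivanova+Yilmaz.

4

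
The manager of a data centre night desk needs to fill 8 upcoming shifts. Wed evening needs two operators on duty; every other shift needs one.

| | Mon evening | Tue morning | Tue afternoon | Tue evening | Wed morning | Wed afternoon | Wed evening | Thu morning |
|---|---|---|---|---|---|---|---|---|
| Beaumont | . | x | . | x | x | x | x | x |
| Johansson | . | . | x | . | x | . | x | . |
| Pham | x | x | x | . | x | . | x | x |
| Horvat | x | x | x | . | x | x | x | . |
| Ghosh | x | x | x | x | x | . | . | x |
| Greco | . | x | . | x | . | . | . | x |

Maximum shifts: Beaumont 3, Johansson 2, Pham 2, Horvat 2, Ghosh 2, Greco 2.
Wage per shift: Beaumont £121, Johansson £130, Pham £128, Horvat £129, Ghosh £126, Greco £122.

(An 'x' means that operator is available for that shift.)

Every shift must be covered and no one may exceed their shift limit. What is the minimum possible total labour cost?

£1115

Picking the cheapest available operator for each shift independently would cost £1106, but that ignores the shift limits.
An optimal schedule: Mon evening→Ghosh, Tue morning→Greco, Tue afternoon→Ghosh, Tue evening→Beaumont, Wed morning→Pham, Wed afternoon→Beaumont, Wed evening→Beaumont+Pham, Thu morning→Greco.
Total: 126 + 122 + 126 + 121 + 128 + 121 + 121 + 128 + 122 = £1115.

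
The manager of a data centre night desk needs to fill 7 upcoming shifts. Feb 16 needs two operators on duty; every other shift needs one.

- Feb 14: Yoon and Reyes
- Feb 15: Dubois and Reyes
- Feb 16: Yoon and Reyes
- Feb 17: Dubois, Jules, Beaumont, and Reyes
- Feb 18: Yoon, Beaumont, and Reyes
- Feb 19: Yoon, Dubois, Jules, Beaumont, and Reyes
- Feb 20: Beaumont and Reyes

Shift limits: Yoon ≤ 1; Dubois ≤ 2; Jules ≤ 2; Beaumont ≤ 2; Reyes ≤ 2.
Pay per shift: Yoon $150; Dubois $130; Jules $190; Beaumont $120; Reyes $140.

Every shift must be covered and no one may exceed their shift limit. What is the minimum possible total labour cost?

Feb 16 can only be covered by Yoon and Reyes, so that assignment is forced.
Picking the cheapest available operator for each shift independently would cost $1040, but that ignores the shift limits.
An optimal schedule: Feb 14→Reyes, Feb 15→Dubois, Feb 16→Yoon+Reyes, Feb 17→Dubois, Feb 18→Beaumont, Feb 19→Jules, Feb 20→Beaumont.
Total: 140 + 130 + 150 + 140 + 130 + 120 + 190 + 120 = $1120.

$1120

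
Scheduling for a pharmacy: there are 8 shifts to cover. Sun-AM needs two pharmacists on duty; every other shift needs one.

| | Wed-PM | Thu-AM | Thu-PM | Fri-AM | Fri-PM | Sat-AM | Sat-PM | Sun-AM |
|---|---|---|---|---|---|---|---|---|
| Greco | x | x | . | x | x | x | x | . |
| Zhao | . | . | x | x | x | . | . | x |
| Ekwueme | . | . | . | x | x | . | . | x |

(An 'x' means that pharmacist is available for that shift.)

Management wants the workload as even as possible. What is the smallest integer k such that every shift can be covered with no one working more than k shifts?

4

With 3 pharmacists and 9 worker-slots to fill, someone must work at least ⌈9/3⌉ = 3 shifts, so k ≥ 3.
k = 3 fails: Shifts {Wed-PM, Thu-AM, Sat-AM, Sat-PM} need 4 worker-slots in total, but the pharmacists available for any of those shifts (Greco) can supply at most 3 among them. So no valid schedule exists.
k = 4 works: Wed-PM→Greco, Thu-AM→Greco, Thu-PM→Zhao, Fri-AM→Zhao, Fri-PM→Zhao, Sat-AM→Greco, Sat-PM→Greco, Sun-AM→Zhao+Ekwueme.
Loads: Greco 4, Zhao 4, Ekwueme 1 — all ≤ 4.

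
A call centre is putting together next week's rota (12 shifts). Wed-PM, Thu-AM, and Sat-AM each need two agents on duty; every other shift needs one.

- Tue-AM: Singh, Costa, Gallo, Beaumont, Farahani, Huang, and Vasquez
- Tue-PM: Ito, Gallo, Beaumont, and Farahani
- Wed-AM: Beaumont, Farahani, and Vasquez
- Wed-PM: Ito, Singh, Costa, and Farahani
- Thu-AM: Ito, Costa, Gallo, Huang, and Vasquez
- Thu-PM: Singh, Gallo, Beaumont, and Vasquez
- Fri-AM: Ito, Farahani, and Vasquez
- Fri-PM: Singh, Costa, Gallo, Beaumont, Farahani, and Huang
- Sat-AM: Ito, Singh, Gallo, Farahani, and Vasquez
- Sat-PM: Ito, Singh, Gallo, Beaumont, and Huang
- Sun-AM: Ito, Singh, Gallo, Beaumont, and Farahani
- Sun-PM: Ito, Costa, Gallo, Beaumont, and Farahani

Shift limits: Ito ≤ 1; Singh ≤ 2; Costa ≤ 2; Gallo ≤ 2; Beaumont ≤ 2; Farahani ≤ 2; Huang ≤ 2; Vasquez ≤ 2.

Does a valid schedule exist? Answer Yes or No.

Yes

One valid schedule: Tue-AM→Huang, Tue-PM→Gallo, Wed-AM→Beaumont, Wed-PM→Costa+Farahani, Thu-AM→Huang+Vasquez, Thu-PM→Singh, Fri-AM→Ito, Fri-PM→Beaumont, Sat-AM→Farahani+Vasquez, Sat-PM→Singh, Sun-AM→Gallo, Sun-PM→Costa.
Loads: Ito 1/1, Singh 2/2, Costa 2/2, Gallo 2/2, Beaumont 2/2, Farahani 2/2, Huang 2/2, Vasquez 2/2 — all within limits.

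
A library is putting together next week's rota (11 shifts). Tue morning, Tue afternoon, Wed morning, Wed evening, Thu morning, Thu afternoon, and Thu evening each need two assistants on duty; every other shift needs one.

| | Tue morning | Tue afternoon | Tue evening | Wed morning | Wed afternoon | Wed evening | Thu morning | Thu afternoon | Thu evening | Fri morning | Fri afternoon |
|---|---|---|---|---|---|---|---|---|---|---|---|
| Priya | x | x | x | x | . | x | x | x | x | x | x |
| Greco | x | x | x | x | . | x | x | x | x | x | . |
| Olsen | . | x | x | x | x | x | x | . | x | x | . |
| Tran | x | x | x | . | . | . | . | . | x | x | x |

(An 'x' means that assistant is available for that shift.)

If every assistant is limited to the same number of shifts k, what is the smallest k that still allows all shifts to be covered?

5

With 4 assistants and 18 worker-slots to fill, someone must work at least ⌈18/4⌉ = 5 shifts, so k ≥ 5.
k = 5 works: Tue morning→Priya+Greco, Tue afternoon→Olsen+Tran, Tue evening→Olsen, Wed morning→Priya+Greco, Wed afternoon→Olsen, Wed evening→Priya+Greco, Thu morning→Greco+Olsen, Thu afternoon→Priya+Greco, Thu evening→Olsen+Tran, Fri morning→Tran, Fri afternoon→Priya.
Loads: Priya 5, Greco 5, Olsen 5, Tran 3 — all ≤ 5.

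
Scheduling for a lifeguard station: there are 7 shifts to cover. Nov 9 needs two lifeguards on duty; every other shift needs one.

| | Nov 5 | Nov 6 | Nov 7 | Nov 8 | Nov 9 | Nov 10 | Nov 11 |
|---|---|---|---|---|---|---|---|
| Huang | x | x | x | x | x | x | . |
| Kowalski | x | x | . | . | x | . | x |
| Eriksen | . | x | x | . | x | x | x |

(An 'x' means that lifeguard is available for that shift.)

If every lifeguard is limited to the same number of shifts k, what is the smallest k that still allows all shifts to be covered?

With 3 lifeguards and 8 worker-slots to fill, someone must work at least ⌈8/3⌉ = 3 shifts, so k ≥ 3.
k = 3 works: Nov 5→Huang, Nov 6→Kowalski, Nov 7→Huang, Nov 8→Huang, Nov 9→Kowalski+Eriksen, Nov 10→Eriksen, Nov 11→Kowalski.
Loads: Huang 3, Kowalski 3, Eriksen 2 — all ≤ 3.

3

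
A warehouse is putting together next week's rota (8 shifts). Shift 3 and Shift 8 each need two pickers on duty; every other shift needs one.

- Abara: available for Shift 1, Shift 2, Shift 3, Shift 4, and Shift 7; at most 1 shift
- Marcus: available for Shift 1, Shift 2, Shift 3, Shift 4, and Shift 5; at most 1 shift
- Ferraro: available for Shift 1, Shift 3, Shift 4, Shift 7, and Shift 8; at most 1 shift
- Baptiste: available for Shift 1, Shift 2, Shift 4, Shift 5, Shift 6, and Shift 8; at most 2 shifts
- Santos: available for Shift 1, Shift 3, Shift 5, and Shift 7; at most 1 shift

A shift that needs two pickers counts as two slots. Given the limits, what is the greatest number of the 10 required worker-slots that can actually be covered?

6

Total capacity across all pickers is 1+1+1+2+1 = 6, and 10 slots are needed, so at most 6 can be filled.
An assignment achieving 6: Shift 2→Abara, Shift 5→Marcus, Shift 6→Baptiste, Shift 7→Santos, Shift 8→Ferraro+Baptiste.
Loads: Abara 1/1, Marcus 1/1, Ferraro 1/1, Baptiste 2/2, Santos 1/1.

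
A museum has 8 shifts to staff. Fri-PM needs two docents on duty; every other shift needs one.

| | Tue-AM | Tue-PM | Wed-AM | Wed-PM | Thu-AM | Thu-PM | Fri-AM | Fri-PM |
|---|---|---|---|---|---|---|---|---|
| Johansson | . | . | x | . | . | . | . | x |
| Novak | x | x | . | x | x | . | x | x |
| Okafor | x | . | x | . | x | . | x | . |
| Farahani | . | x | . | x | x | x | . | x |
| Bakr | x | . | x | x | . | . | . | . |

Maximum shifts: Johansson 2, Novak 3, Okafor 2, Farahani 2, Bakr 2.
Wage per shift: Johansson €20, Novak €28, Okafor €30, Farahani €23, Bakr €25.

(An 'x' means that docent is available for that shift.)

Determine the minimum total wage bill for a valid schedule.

€220

Thu-PM can only be covered by Farahani, so that assignment is forced.
Picking the cheapest available docent for each shift independently would cost €208, but that ignores the shift limits.
An optimal schedule: Tue-AM→Bakr, Tue-PM→Farahani, Wed-AM→Johansson, Wed-PM→Bakr, Thu-AM→Novak, Thu-PM→Farahani, Fri-AM→Novak, Fri-PM→Johansson+Novak.
Total: 25 + 23 + 20 + 25 + 28 + 23 + 28 + 20 + 28 = €220.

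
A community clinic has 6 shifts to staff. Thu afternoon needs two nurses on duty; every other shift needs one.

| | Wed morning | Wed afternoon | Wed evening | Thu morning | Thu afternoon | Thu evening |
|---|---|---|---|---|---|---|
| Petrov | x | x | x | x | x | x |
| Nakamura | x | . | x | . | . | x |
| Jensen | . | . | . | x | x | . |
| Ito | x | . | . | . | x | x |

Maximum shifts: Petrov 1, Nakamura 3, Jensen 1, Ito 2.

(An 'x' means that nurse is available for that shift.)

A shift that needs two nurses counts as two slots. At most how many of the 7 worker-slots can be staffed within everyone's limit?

Total capacity across all nurses is 1+3+1+2 = 7, and 7 slots are needed, so at most 7 can be filled.
Shifts {Wed afternoon, Thu morning, Thu afternoon} need 4 slots but only Petrov, Jensen, and Ito are available for them, supplying at most 3 — so at least 1 slot must go unfilled.
An assignment achieving 6: Wed morning→Nakamura, Wed afternoon→Petrov, Wed evening→Nakamura, Thu morning→Jensen, Thu afternoon→Ito, Thu evening→Nakamura.
Loads: Petrov 1/1, Nakamura 3/3, Jensen 1/1, Ito 1/2.

6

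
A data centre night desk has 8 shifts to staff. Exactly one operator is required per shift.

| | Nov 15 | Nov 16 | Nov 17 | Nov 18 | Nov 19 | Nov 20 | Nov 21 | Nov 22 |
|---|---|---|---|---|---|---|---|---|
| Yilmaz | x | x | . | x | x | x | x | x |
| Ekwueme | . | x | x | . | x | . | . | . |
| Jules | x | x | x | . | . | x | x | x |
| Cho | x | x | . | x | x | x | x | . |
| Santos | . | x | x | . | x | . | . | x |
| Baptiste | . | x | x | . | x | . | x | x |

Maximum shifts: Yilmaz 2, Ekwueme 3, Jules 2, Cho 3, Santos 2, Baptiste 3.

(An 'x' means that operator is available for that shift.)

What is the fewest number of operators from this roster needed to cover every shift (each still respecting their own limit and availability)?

8 slots to fill and no one can take more than 3, so at least ⌈8/3⌉ = 3 operators are needed.
Yilmaz, Ekwueme, and Cho alone can cover everything: Nov 15→Yilmaz, Nov 16→Ekwueme, Nov 17→Ekwueme, Nov 18→Cho, Nov 19→Ekwueme, Nov 20→Cho, Nov 21→Cho, Nov 22→Yilmaz.

3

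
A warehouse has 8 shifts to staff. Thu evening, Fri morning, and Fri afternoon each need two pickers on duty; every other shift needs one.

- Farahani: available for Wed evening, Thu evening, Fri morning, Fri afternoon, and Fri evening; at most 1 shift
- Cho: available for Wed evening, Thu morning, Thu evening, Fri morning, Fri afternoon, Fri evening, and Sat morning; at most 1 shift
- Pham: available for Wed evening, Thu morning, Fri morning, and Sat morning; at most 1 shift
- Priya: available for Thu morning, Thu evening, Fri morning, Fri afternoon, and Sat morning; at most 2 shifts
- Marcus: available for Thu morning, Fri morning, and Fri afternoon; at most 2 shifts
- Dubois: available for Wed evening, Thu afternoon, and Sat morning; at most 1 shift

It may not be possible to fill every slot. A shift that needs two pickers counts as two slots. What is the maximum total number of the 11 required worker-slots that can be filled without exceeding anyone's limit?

8

Total capacity across all pickers is 1+1+1+2+2+1 = 8, and 11 slots are needed, so at most 8 can be filled.
An assignment achieving 8: Wed evening→Pham, Thu morning→Priya, Thu afternoon→Dubois, Thu evening→Cho+Priya, Fri morning→Marcus, Fri afternoon→Marcus, Fri evening→Farahani.
Loads: Farahani 1/1, Cho 1/1, Pham 1/1, Priya 2/2, Marcus 2/2, Dubois 1/1.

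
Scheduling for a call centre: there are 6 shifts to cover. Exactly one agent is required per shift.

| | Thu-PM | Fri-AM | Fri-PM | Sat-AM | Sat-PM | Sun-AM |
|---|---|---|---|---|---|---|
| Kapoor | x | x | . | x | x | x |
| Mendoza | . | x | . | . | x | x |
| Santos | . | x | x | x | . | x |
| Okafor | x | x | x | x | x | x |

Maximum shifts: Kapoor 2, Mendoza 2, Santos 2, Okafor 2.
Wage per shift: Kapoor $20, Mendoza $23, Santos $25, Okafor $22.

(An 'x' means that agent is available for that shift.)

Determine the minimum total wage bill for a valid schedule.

$130

Picking the cheapest available agent for each shift independently would cost $122, but that ignores the shift limits.
An optimal schedule: Thu-PM→Kapoor, Fri-AM→Mendoza, Fri-PM→Okafor, Sat-AM→Kapoor, Sat-PM→Okafor, Sun-AM→Mendoza.
Total: 20 + 23 + 22 + 20 + 22 + 23 = $130.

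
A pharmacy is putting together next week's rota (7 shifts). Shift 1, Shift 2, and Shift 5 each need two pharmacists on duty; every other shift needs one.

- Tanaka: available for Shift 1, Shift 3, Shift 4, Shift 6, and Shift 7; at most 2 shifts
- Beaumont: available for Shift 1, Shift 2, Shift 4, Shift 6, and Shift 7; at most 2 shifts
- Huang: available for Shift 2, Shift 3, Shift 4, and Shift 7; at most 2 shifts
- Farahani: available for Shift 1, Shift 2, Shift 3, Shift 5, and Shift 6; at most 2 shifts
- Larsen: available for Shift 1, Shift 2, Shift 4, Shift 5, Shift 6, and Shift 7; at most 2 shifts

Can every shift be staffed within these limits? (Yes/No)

Shift 5 can only be covered by Farahani and Larsen, so that assignment is forced.
One valid schedule: Shift 1→Beaumont+Farahani, Shift 2→Huang+Larsen, Shift 3→Tanaka, Shift 4→Tanaka, Shift 5→Farahani+Larsen, Shift 6→Beaumont, Shift 7→Huang.
Loads: Tanaka 2/2, Beaumont 2/2, Huang 2/2, Farahani 2/2, Larsen 2/2 — all within limits.

Yes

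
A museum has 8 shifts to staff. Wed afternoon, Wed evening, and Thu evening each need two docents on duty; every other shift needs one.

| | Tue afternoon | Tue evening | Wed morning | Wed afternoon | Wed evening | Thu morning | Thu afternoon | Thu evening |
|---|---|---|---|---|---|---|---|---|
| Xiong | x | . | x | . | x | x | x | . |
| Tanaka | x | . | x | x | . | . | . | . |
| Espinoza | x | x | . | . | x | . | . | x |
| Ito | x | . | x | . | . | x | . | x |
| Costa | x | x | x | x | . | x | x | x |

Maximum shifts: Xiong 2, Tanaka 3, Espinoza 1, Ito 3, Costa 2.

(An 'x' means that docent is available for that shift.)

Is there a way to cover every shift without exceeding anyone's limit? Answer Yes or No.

Total capacity is 11 and 11 slots are needed, so capacity alone doesn't rule it out.
Shifts {Tue evening, Wed afternoon, Wed evening, Thu evening} need 7 worker-slots in total, but the docents available for any of those shifts (Xiong, Tanaka, Espinoza, Ito, and Costa) can supply at most 6 among them. So no valid schedule exists.

No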